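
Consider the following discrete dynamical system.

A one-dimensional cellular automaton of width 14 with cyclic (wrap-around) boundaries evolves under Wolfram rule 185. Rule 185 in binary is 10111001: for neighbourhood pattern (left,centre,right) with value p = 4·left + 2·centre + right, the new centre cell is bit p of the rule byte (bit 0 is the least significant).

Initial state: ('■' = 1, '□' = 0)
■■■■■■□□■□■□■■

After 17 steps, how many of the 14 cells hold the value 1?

10

step 0: ■■■■■■□□■□■□■■
step 1: ■■■■■□■□□■□■■■
step 2: ■■■■□■□■□□■■■■
step 3: ■■■□■□■□■□■■■■
step 4: ■■□■□■□■□■■■■■
step 5: ■□■□■□■□■■■■■■
step 6: □■□■□■□■■■■■■■
step 7: ■□■□■□■■■■■■■□
step 8: □■□■□■■■■■■■□■
step 9: ■□■□■■■■■■■□■□
step 10: □■□■■■■■■■□■□■
step 11: ■□■■■■■■■□■□■□
step 12: □■■■■■■■□■□■□■
step 13: ■■■■■■■□■□■□■□
step 14: ■■■■■■□■□■□■□■
step 15: ■■■■■□■□■□■□■■
step 16: ■■■■□■□■□■□■■■
step 17: ■■■□■□■□■□■■■■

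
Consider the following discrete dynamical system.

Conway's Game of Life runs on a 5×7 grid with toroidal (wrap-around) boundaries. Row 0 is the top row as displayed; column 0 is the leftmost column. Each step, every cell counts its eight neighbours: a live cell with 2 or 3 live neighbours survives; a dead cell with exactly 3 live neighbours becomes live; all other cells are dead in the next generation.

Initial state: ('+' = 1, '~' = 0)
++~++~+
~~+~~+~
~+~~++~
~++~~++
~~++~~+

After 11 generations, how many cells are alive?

gen 0: ++~++~+
~~+~~+~
~+~~++~
~++~~++
~~++~~+
gen 1: ++~~+~+
~~+~~~~
++~++~~
~+~~~~+
~~~~~~~
gen 2: ++~~~~~
~~+~+++
++~+~~~
~++~~~~
~+~~~++
gen 3: ~++~+~~
~~+++++
+~~++++
~~~~~~+
~~~~~~+
gen 4: +++~+~+
~~~~~~~
+~+~~~~
~~~~+~~
+~~~~+~
gen 5: ++~~~++
~~++~~+
~~~~~~~
~+~~~~+
+~~+++~
gen 6: ~+~~~~~
~++~~++
+~+~~~~
+~~~+++
~~+~+~~
gen 7: ++~+~+~
~~+~~~+
~~+++~~
+~~~+++
++~++~+
gen 8: ~~~+~+~
+~~~~++
+++~+~~
~~~~~~~
~~~+~~~
gen 9: ~~~~~+~
+~++~+~
++~~~+~
~+++~~~
~~~~+~~
gen 10: ~~~+~++
+~+~~+~
+~~~~~~
+++++~~
~~+++~~
gen 11: ~+~~~++
++~~++~
+~~~+~~
+~~~+~~
+~~~~~+

13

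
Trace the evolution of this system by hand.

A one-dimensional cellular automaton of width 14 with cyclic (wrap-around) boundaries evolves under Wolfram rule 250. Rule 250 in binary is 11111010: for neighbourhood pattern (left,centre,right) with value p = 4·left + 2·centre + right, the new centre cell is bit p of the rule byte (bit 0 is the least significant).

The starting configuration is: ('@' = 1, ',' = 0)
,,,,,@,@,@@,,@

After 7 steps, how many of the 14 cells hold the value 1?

14

gen 0: ,,,,,@,@,@@,,@
gen 1: @,,,@,@,@@@@@,
gen 2: ,@,@,@,@@@@@@@
gen 3: @,@,@,@@@@@@@@
gen 4: @@,@,@@@@@@@@@
gen 5: @@@,@@@@@@@@@@
gen 6: @@@@@@@@@@@@@@
gen 7: @@@@@@@@@@@@@@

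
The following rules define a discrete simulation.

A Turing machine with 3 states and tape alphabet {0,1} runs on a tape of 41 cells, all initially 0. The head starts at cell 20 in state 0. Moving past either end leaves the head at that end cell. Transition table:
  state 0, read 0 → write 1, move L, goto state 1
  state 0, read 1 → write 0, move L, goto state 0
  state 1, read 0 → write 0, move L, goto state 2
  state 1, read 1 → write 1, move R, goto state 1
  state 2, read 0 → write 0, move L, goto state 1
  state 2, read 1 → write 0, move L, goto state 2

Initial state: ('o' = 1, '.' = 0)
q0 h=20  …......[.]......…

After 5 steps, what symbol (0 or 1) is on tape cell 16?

gen 0: q0 h=20  …......[.]......…
gen 1: q1 h=19  …......[.]o.....…
gen 2: q2 h=18  …......[.].o....…
gen 3: q1 h=17  …......[.]..o...…
gen 4: q2 h=16  …......[.]...o..…
gen 5: q1 h=15  …......[.]....o.…

0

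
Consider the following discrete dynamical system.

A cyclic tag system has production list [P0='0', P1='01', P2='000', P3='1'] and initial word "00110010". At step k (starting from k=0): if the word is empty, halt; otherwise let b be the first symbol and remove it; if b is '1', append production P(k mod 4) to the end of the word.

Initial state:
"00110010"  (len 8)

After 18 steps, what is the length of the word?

t=0: "00110010"  (len 8)
t=1: "0110010"  (len 7)
t=2: "110010"  (len 6)
t=3: "10010000"  (len 8)
t=4: "00100001"  (len 8)
t=5: "0100001"  (len 7)
t=6: "100001"  (len 6)
t=7: "00001000"  (len 8)
t=8: "0001000"  (len 7)
t=9: "001000"  (len 6)
t=10: "01000"  (len 5)
t=11: "1000"  (len 4)
t=12: "0001"  (len 4)
t=13: "001"  (len 3)
t=14: "01"  (len 2)
t=15: "1"  (len 1)
t=16: "1"  (len 1)
t=17: "0"  (len 1)
t=18: (halted — word empty)

0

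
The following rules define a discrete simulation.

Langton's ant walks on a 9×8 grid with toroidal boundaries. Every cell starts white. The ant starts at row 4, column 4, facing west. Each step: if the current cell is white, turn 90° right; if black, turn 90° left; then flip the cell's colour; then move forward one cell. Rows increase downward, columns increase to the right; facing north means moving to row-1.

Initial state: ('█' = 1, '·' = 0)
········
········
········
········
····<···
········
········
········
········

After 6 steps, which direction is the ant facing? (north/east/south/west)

west

0) ········
········
········
········
····<···
········
········
········
········
1) ········
········
········
····^···
····█···
········
········
········
········
2) ········
········
········
····█>··
····█···
········
········
········
········
3) ········
········
········
····██··
····█v··
········
········
········
········
4) ········
········
········
····██··
····<█··
········
········
········
········
5) ········
········
········
····██··
·····█··
····v···
········
········
········
6) ········
········
········
····██··
·····█··
···<█···
········
········
········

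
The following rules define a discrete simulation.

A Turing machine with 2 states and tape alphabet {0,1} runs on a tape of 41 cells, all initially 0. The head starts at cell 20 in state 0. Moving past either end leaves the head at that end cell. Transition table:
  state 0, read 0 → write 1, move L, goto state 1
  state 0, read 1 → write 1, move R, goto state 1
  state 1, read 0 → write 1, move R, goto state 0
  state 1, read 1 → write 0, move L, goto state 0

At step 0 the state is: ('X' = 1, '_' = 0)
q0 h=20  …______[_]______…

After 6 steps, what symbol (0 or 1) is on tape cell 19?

1

step 0: q0 h=20  …______[_]______…
step 1: q1 h=19  …______[_]X_____…
step 2: q0 h=20  …_____X[X]______…
step 3: q1 h=21  …____XX[_]______…
step 4: q0 h=22  …___XXX[_]______…
step 5: q1 h=21  …____XX[X]X_____…
step 6: q0 h=20  …_____X[X]_X____…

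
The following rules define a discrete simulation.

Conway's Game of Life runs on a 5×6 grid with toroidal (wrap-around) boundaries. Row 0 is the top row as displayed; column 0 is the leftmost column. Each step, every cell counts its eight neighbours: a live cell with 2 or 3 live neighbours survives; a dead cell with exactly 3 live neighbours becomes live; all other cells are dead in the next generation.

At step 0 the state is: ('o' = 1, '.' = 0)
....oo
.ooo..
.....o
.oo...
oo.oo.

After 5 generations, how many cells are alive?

6

t=0: ....oo
.ooo..
.....o
.oo...
oo.oo.
t=1: .....o
o.oo.o
o..o..
.ooooo
oo.oo.
t=2: ......
oooo.o
......
......
.o....
t=3: ......
ooo...
ooo...
......
......
t=4: .o....
o.o...
o.o...
.o....
......
t=5: .o....
o.o...
o.o...
.o....
......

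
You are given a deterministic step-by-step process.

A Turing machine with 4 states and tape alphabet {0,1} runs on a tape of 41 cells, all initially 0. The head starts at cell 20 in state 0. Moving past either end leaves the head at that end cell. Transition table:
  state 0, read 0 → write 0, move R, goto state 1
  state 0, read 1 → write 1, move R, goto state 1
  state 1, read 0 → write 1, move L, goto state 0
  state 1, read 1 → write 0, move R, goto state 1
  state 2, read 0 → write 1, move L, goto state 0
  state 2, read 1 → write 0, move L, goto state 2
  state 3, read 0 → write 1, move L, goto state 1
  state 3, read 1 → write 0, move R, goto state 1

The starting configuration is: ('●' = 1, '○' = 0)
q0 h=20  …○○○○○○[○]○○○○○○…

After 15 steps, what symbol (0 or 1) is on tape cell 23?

0

step 0: q0 h=20  …○○○○○○[○]○○○○○○…
step 1: q1 h=21  …○○○○○○[○]○○○○○○…
step 2: q0 h=20  …○○○○○○[○]●○○○○○…
step 3: q1 h=21  …○○○○○○[●]○○○○○○…
step 4: q1 h=22  …○○○○○○[○]○○○○○○…
step 5: q0 h=21  …○○○○○○[○]●○○○○○…
step 6: q1 h=22  …○○○○○○[●]○○○○○○…
step 7: q1 h=23  …○○○○○○[○]○○○○○○…
step 8: q0 h=22  …○○○○○○[○]●○○○○○…
step 9: q1 h=23  …○○○○○○[●]○○○○○○…
step 10: q1 h=24  …○○○○○○[○]○○○○○○…
step 11: q0 h=23  …○○○○○○[○]●○○○○○…
step 12: q1 h=24  …○○○○○○[●]○○○○○○…
step 13: q1 h=25  …○○○○○○[○]○○○○○○…
step 14: q0 h=24  …○○○○○○[○]●○○○○○…
step 15: q1 h=25  …○○○○○○[●]○○○○○○…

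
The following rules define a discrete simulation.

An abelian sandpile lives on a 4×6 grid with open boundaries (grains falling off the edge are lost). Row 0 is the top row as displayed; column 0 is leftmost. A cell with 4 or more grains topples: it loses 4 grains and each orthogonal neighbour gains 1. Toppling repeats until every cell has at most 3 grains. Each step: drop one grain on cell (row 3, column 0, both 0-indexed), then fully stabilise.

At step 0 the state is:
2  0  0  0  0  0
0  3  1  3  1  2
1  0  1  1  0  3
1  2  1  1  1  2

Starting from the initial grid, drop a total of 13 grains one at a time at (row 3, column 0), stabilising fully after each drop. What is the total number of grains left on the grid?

0) 2  0  0  0  0  0
0  3  1  3  1  2
1  0  1  1  0  3
1  2  1  1  1  2
1) 2  0  0  0  0  0
0  3  1  3  1  2
1  0  1  1  0  3
2  2  1  1  1  2
2) 2  0  0  0  0  0
0  3  1  3  1  2
1  0  1  1  0  3
3  2  1  1  1  2
3) 2  0  0  0  0  0
0  3  1  3  1  2
2  0  1  1  0  3
0  3  1  1  1  2
4) 2  0  0  0  0  0
0  3  1  3  1  2
2  0  1  1  0  3
1  3  1  1  1  2
5) 2  0  0  0  0  0
0  3  1  3  1  2
2  0  1  1  0  3
2  3  1  1  1  2
6) 2  0  0  0  0  0
0  3  1  3  1  2
2  0  1  1  0  3
3  3  1  1  1  2
7) 2  0  0  0  0  0
0  3  1  3  1  2
3  1  1  1  0  3
1  0  2  1  1  2
8) 2  0  0  0  0  0
0  3  1  3  1  2
3  1  1  1  0  3
2  0  2  1  1  2
9) 2  0  0  0  0  0
0  3  1  3  1  2
3  1  1  1  0  3
3  0  2  1  1  2
10) 2  0  0  0  0  0
1  3  1  3  1  2
0  2  1  1  0  3
1  1  2  1  1  2
11) 2  0  0  0  0  0
1  3  1  3  1  2
0  2  1  1  0  3
2  1  2  1  1  2
12) 2  0  0  0  0  0
1  3  1  3  1  2
0  2  1  1  0  3
3  1  2  1  1  2
13) 2  0  0  0  0  0
1  3  1  3  1  2
1  2  1  1  0  3
0  2  2  1  1  2

29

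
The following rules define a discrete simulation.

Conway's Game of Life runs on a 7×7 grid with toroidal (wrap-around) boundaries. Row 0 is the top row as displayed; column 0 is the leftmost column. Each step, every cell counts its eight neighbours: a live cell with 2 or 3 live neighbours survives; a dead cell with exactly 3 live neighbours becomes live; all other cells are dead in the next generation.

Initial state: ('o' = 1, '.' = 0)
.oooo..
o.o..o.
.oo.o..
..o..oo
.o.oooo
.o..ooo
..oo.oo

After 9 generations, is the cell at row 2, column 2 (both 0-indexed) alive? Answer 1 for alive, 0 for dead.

1

0) .oooo..
o.o..o.
.oo.o..
..o..oo
.o.oooo
.o..ooo
..oo.oo
1) o......
o....o.
o.o.o..
......o
.o.o...
.o.....
......o
2) o......
o......
oo...o.
oooo...
o.o....
o.o....
o......
3) oo....o
o......
.......
...o...
o.....o
o.....o
o.....o
4) .o.....
oo....o
.......
.......
o.....o
.o...o.
.....o.
5) .o....o
oo.....
o......
.......
o.....o
o....o.
.......
6) .o.....
.o....o
oo.....
o.....o
o.....o
o......
o.....o
7) .o....o
.oo....
.o.....
.......
.o.....
.o.....
oo....o
8) ......o
.oo....
.oo....
.......
.......
.oo....
.oo...o
9) .......
ooo....
.oo....
.......
.......
ooo....
.oo....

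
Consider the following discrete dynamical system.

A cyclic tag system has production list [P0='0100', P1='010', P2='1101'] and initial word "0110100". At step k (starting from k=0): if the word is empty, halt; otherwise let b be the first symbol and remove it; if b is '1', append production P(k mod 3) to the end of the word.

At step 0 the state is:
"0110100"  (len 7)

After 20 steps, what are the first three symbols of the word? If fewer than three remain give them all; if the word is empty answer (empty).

101

gen 0: "0110100"  (len 7)
gen 1: "110100"  (len 6)
gen 2: "10100010"  (len 8)
gen 3: "01000101101"  (len 11)
gen 4: "1000101101"  (len 10)
gen 5: "000101101010"  (len 12)
gen 6: "00101101010"  (len 11)
gen 7: "0101101010"  (len 10)
gen 8: "101101010"  (len 9)
gen 9: "011010101101"  (len 12)
gen 10: "11010101101"  (len 11)
gen 11: "1010101101010"  (len 13)
gen 12: "0101011010101101"  (len 16)
gen 13: "101011010101101"  (len 15)
gen 14: "01011010101101010"  (len 17)
gen 15: "1011010101101010"  (len 16)
gen 16: "0110101011010100100"  (len 19)
gen 17: "110101011010100100"  (len 18)
gen 18: "101010110101001001101"  (len 21)
gen 19: "010101101010010011010100"  (len 24)
gen 20: "10101101010010011010100"  (len 23)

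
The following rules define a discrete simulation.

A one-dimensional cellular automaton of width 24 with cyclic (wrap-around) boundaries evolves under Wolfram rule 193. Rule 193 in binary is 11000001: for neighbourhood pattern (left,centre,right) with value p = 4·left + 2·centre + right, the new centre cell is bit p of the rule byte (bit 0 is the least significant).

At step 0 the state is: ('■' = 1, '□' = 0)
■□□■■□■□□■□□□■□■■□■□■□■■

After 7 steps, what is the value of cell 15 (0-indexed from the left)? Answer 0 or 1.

1

t=0: ■□□■■□■□□■□□□■□■■□■□■□■■
t=1: ■□□□■□□□□□□■□□□□■□□□□□□■
t=2: ■□■□□□■■■■□□□■■□□□■■■■□□
t=3: □□□□■□□■■■□■□□■□■□□■■■□□
t=4: ■■■□□□□□■■□□□□□□□□□□■■□■
t=5: ■■■□■■■□□■□■■■■■■■■□□■□□
t=6: □■■□□■■□□□□□■■■■■■■□□□□□
t=7: □□■□□□■□■■■□□■■■■■■□■■■■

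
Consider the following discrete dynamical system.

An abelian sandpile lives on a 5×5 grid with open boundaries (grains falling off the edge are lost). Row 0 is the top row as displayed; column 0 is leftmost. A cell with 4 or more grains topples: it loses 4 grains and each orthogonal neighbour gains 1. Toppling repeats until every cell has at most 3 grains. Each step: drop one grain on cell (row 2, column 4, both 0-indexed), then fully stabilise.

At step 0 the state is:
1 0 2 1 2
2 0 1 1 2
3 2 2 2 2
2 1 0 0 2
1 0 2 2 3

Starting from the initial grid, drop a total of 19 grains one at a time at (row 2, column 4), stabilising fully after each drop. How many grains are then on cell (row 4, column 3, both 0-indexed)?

0

step 0: 1 0 2 1 2
2 0 1 1 2
3 2 2 2 2
2 1 0 0 2
1 0 2 2 3
step 1: 1 0 2 1 2
2 0 1 1 2
3 2 2 2 3
2 1 0 0 2
1 0 2 2 3
step 2: 1 0 2 1 2
2 0 1 1 3
3 2 2 3 0
2 1 0 0 3
1 0 2 2 3
step 3: 1 0 2 1 2
2 0 1 1 3
3 2 2 3 1
2 1 0 0 3
1 0 2 2 3
step 4: 1 0 2 1 2
2 0 1 1 3
3 2 2 3 2
2 1 0 0 3
1 0 2 2 3
step 5: 1 0 2 1 2
2 0 1 1 3
3 2 2 3 3
2 1 0 0 3
1 0 2 2 3
step 6: 1 0 2 1 3
2 0 1 3 0
3 2 3 0 3
2 1 0 2 1
1 0 2 3 0
step 7: 1 0 2 1 3
2 0 1 3 1
3 2 3 1 0
2 1 0 2 2
1 0 2 3 0
step 8: 1 0 2 1 3
2 0 1 3 1
3 2 3 1 1
2 1 0 2 2
1 0 2 3 0
step 9: 1 0 2 1 3
2 0 1 3 1
3 2 3 1 2
2 1 0 2 2
1 0 2 3 0
step 10: 1 0 2 1 3
2 0 1 3 1
3 2 3 1 3
2 1 0 2 2
1 0 2 3 0
step 11: 1 0 2 1 3
2 0 1 3 2
3 2 3 2 0
2 1 0 2 3
1 0 2 3 0
step 12: 1 0 2 1 3
2 0 1 3 2
3 2 3 2 1
2 1 0 2 3
1 0 2 3 0
step 13: 1 0 2 1 3
2 0 1 3 2
3 2 3 2 2
2 1 0 2 3
1 0 2 3 0
step 14: 1 0 2 1 3
2 0 1 3 2
3 2 3 2 3
2 1 0 2 3
1 0 2 3 0
step 15: 1 0 2 1 3
2 0 1 3 3
3 2 3 3 1
2 1 0 3 0
1 0 2 3 1
step 16: 1 0 2 1 3
2 0 1 3 3
3 2 3 3 2
2 1 0 3 0
1 0 2 3 1
step 17: 1 0 2 1 3
2 0 1 3 3
3 2 3 3 3
2 1 0 3 0
1 0 2 3 1
step 18: 1 0 2 3 0
2 0 3 1 2
3 3 0 3 2
2 1 2 1 2
1 0 3 0 2
step 19: 1 0 2 3 0
2 0 3 1 2
3 3 0 3 3
2 1 2 1 2
1 0 3 0 2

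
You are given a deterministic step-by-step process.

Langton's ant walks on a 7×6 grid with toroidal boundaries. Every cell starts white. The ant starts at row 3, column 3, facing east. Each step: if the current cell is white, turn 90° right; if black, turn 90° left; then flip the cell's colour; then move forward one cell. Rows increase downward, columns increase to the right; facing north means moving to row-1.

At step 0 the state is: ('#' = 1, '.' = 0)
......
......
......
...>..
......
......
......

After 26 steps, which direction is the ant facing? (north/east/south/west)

west

k=0  ......
......
......
...>..
......
......
......
k=1  ......
......
......
...#..
...v..
......
......
k=2  ......
......
......
...#..
..<#..
......
......
k=3  ......
......
......
..^#..
..##..
......
......
k=4  ......
......
......
..#>..
..##..
......
......
k=5  ......
......
...^..
..#...
..##..
......
......
k=6  ......
......
...#>.
..#...
..##..
......
......
k=7  ......
......
...##.
..#.v.
..##..
......
......
k=8  ......
......
...##.
..#<#.
..##..
......
......
k=9  ......
......
...^#.
..###.
..##..
......
......
k=10  ......
......
..<.#.
..###.
..##..
......
......
k=11  ......
..^...
..#.#.
..###.
..##..
......
......
k=12  ......
..#>..
..#.#.
..###.
..##..
......
......
k=13  ......
..##..
..#v#.
..###.
..##..
......
......
k=14  ......
..##..
..<##.
..###.
..##..
......
......
k=15  ......
..##..
...##.
..v##.
..##..
......
......
k=16  ......
..##..
...##.
...>#.
..##..
......
......
k=17  ......
..##..
...^#.
....#.
..##..
......
......
k=18  ......
..##..
..<.#.
....#.
..##..
......
......
k=19  ......
..^#..
..#.#.
....#.
..##..
......
......
k=20  ......
.<.#..
..#.#.
....#.
..##..
......
......
k=21  .^....
.#.#..
..#.#.
....#.
..##..
......
......
k=22  .#>...
.#.#..
..#.#.
....#.
..##..
......
......
k=23  .##...
.#v#..
..#.#.
....#.
..##..
......
......
k=24  .##...
.<##..
..#.#.
....#.
..##..
......
......
k=25  .##...
..##..
.v#.#.
....#.
..##..
......
......
k=26  .##...
..##..
<##.#.
....#.
..##..
......
......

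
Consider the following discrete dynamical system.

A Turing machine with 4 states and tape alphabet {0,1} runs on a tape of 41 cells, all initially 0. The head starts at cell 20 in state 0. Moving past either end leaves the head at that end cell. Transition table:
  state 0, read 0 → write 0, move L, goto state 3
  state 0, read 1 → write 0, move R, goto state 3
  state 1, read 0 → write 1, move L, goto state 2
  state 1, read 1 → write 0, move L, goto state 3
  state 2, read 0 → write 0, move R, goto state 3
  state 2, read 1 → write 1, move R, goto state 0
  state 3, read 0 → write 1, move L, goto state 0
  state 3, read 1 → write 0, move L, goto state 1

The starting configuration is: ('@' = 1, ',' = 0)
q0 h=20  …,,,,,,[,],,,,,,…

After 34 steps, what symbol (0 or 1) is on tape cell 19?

t=0: q0 h=20  …,,,,,,[,],,,,,,…
t=1: q3 h=19  …,,,,,,[,],,,,,,…
t=2: q0 h=18  …,,,,,,[,]@,,,,,…
t=3: q3 h=17  …,,,,,,[,],@,,,,…
t=4: q0 h=16  …,,,,,,[,]@,@,,,…
t=5: q3 h=15  …,,,,,,[,],@,@,,…
t=6: q0 h=14  …,,,,,,[,]@,@,@,…
t=7: q3 h=13  …,,,,,,[,],@,@,@…
t=8: q0 h=12  …,,,,,,[,]@,@,@,…
t=9: q3 h=11  …,,,,,,[,],@,@,@…
t=10: q0 h=10  …,,,,,,[,]@,@,@,…
t=11: q3 h= 9  …,,,,,,[,],@,@,@…
t=12: q0 h= 8  …,,,,,,[,]@,@,@,…
t=13: q3 h= 7  …,,,,,,[,],@,@,@…
t=14: q0 h= 6  |,,,,,,[,]@,@,@,…
t=15: q3 h= 5  |,,,,,[,],@,@,@…
t=16: q0 h= 4  |,,,,[,]@,@,@,…
t=17: q3 h= 3  |,,,[,],@,@,@…
t=18: q0 h= 2  |,,[,]@,@,@,…
t=19: q3 h= 1  |,[,],@,@,@…
t=20: q0 h= 0  |[,]@,@,@,…
t=21: q3 h= 0  |[,]@,@,@,…
t=22: q0 h= 0  |[@]@,@,@,…
t=23: q3 h= 1  |,[@],@,@,@…
t=24: q1 h= 0  |[,],,@,@,…
t=25: q2 h= 0  |[@],,@,@,…
t=26: q0 h= 1  |@[,],@,@,@…
t=27: q3 h= 0  |[@],,@,@,…
t=28: q1 h= 0  |[,],,@,@,…
t=29: q2 h= 0  |[@],,@,@,…
t=30: q0 h= 1  |@[,],@,@,@…
t=31: q3 h= 0  |[@],,@,@,…
t=32: q1 h= 0  |[,],,@,@,…
t=33: q2 h= 0  |[@],,@,@,…
t=34: q0 h= 1  |@[,],@,@,@…

1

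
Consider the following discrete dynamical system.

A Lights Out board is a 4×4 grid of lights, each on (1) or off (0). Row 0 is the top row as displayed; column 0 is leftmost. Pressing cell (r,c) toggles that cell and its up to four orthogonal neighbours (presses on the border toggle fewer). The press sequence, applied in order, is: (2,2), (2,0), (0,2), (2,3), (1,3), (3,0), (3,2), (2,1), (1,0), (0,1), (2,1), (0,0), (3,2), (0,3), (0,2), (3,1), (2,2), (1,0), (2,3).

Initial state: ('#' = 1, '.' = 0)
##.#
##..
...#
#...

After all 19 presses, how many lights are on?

gen 0: ##.#
##..
...#
#...
gen 1: ##.#
###.
.##.
#.#.
gen 2: ##.#
.##.
#.#.
..#.
gen 3: #.#.
.#..
#.#.
..#.
gen 4: #.#.
.#.#
#..#
..##
gen 5: #.##
.##.
#...
..##
gen 6: #.##
.##.
....
####
gen 7: #.##
.##.
..#.
#...
gen 8: #.##
..#.
##..
##..
gen 9: ..##
###.
.#..
##..
gen 10: ##.#
#.#.
.#..
##..
gen 11: ##.#
###.
#.#.
#...
gen 12: ...#
.##.
#.#.
#...
gen 13: ...#
.##.
#...
####
gen 14: ..#.
.###
#...
####
gen 15: .#.#
.#.#
#...
####
gen 16: .#.#
.#.#
##..
...#
gen 17: .#.#
.###
#.##
..##
gen 18: ##.#
#.##
..##
..##
gen 19: ##.#
#.#.
....
..#.

6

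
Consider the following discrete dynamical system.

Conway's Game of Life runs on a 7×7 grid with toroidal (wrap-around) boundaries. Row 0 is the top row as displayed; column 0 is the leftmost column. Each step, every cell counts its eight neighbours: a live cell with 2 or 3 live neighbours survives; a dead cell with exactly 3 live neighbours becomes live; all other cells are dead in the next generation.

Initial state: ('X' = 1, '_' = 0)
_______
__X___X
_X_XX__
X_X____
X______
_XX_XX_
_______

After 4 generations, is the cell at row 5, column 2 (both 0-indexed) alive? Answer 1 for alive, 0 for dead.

t=0: _______
__X___X
_X_XX__
X_X____
X______
_XX_XX_
_______
t=1: _______
__XX___
XX_X___
X_XX___
X_XX__X
_X_____
_______
t=2: _______
_XXX___
X___X__
____X__
X__X__X
XXX____
_______
t=3: __X____
_XXX___
_XX_X__
X__XXXX
X_XX__X
XXX___X
_X_____
t=4: ___X___
_______
______X
_______
_______
___X__X
_______

0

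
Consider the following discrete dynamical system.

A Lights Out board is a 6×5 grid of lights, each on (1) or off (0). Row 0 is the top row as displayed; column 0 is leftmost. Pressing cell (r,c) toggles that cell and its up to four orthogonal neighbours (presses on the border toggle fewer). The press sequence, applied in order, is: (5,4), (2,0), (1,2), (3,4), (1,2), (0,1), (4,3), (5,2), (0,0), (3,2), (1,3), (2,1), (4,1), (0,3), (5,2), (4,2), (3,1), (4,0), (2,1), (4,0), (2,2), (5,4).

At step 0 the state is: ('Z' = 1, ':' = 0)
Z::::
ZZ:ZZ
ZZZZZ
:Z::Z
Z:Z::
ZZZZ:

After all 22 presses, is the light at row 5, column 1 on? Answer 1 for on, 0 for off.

k=0  Z::::
ZZ:ZZ
ZZZZZ
:Z::Z
Z:Z::
ZZZZ:
k=1  Z::::
ZZ:ZZ
ZZZZZ
:Z::Z
Z:Z:Z
ZZZ:Z
k=2  Z::::
:Z:ZZ
::ZZZ
ZZ::Z
Z:Z:Z
ZZZ:Z
k=3  Z:Z::
::Z:Z
:::ZZ
ZZ::Z
Z:Z:Z
ZZZ:Z
k=4  Z:Z::
::Z:Z
:::Z:
ZZ:Z:
Z:Z::
ZZZ:Z
k=5  Z::::
:Z:ZZ
::ZZ:
ZZ:Z:
Z:Z::
ZZZ:Z
k=6  :ZZ::
:::ZZ
::ZZ:
ZZ:Z:
Z:Z::
ZZZ:Z
k=7  :ZZ::
:::ZZ
::ZZ:
ZZ:::
Z::ZZ
ZZZZZ
k=8  :ZZ::
:::ZZ
::ZZ:
ZZ:::
Z:ZZZ
Z:::Z
k=9  Z:Z::
Z::ZZ
::ZZ:
ZZ:::
Z:ZZZ
Z:::Z
k=10  Z:Z::
Z::ZZ
:::Z:
Z:ZZ:
Z::ZZ
Z:::Z
k=11  Z:ZZ:
Z:Z::
:::::
Z:ZZ:
Z::ZZ
Z:::Z
k=12  Z:ZZ:
ZZZ::
ZZZ::
ZZZZ:
Z::ZZ
Z:::Z
k=13  Z:ZZ:
ZZZ::
ZZZ::
Z:ZZ:
:ZZZZ
ZZ::Z
k=14  Z:::Z
ZZZZ:
ZZZ::
Z:ZZ:
:ZZZZ
ZZ::Z
k=15  Z:::Z
ZZZZ:
ZZZ::
Z:ZZ:
:Z:ZZ
Z:ZZZ
k=16  Z:::Z
ZZZZ:
ZZZ::
Z::Z:
::Z:Z
Z::ZZ
k=17  Z:::Z
ZZZZ:
Z:Z::
:ZZZ:
:ZZ:Z
Z::ZZ
k=18  Z:::Z
ZZZZ:
Z:Z::
ZZZZ:
Z:Z:Z
:::ZZ
k=19  Z:::Z
Z:ZZ:
:Z:::
Z:ZZ:
Z:Z:Z
:::ZZ
k=20  Z:::Z
Z:ZZ:
:Z:::
::ZZ:
:ZZ:Z
Z::ZZ
k=21  Z:::Z
Z::Z:
::ZZ:
:::Z:
:ZZ:Z
Z::ZZ
k=22  Z:::Z
Z::Z:
::ZZ:
:::Z:
:ZZ::
Z::::

0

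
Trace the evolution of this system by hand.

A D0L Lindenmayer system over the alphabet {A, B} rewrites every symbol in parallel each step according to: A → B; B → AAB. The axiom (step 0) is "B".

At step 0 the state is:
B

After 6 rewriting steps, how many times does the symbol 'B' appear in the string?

43

0) B
1) AAB
2) BBAAB
3) AABAABBBAAB
4) BBAABBBAABAABAABBBAAB
5) AABAABBBAABAABAABBBAABBBAABBBAABAABAABBBAAB
6) BBAABBBAABAABAABBBAABBBAABBBAABAABAABBBAABAABAABBBAABAABAABBBAABBBAABBBAABAABAABBBAAB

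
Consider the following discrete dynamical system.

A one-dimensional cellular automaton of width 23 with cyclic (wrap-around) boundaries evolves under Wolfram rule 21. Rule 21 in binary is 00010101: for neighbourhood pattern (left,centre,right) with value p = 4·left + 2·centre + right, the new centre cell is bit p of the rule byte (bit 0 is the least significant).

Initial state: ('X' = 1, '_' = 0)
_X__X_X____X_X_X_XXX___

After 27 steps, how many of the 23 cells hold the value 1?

16

[0] _X__X_X____X_X_X_XXX___
[1] _XX_X_XXXX_X_X_X____XXX
[2] ____X______X_X_XXXX____
[3] XXX_XXXXXX_X_X_____XXXX
[4] ___________X_XXXXX_____
[5] XXXXXXXXXX_X______XXXXX
[6] ___________XXXXXX______
[7] XXXXXXXXXX_______XXXXXX
[8] __________XXXXXX_______
[9] XXXXXXXXX_______XXXXXXX
[10] _________XXXXXX________
[11] XXXXXXXX_______XXXXXXXX
[12] ________XXXXXX_________
[13] XXXXXXX_______XXXXXXXXX
[14] _______XXXXXX__________
[15] XXXXXX_______XXXXXXXXXX
[16] ______XXXXXX___________
[17] XXXXX_______XXXXXXXXXXX
[18] _____XXXXXX____________
[19] XXXX_______XXXXXXXXXXXX
[20] ____XXXXXX_____________
[21] XXX_______XXXXXXXXXXXXX
[22] ___XXXXXX______________
[23] XX_______XXXXXXXXXXXXXX
[24] __XXXXXX_______________
[25] X_______XXXXXXXXXXXXXXX
[26] _XXXXXX________________
[27] _______XXXXXXXXXXXXXXXX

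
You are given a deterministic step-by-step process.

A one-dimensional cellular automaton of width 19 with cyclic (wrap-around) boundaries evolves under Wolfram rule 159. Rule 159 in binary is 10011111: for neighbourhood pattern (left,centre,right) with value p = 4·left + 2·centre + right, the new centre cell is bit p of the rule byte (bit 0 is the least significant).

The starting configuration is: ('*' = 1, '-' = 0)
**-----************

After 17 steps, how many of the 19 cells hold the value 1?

18

gen 0: **-----************
gen 1: *-*****************
gen 2: --*****************
gen 3: ******************-
gen 4: *****************--
gen 5: ****************-**
gen 6: ***************--**
gen 7: **************-****
gen 8: *************--****
gen 9: ************-******
gen 10: ***********--******
gen 11: **********-********
gen 12: *********--********
gen 13: ********-**********
gen 14: *******--**********
gen 15: ******-************
gen 16: *****--************
gen 17: ****-**************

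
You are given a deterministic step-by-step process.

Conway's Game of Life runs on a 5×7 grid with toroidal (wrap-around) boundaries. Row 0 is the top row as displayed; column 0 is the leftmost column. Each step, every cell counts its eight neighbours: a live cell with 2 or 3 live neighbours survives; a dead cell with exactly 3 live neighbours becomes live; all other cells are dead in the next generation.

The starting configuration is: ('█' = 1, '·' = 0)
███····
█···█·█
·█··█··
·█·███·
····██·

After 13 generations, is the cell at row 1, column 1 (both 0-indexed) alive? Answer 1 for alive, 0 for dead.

k=0  ███····
█···█·█
·█··█··
·█·███·
····██·
k=1  ██·██··
··██·██
·██···█
··██···
█····██
k=2  ·█·█···
·····██
██··███
··██·█·
█····██
k=3  ····█··
·██····
████···
··██···
██·█·██
k=4  ···████
█······
█······
·······
██·█·██
k=5  ·███···
█···██·
·······
·█·····
█·██···
k=6  █·····█
·████··
·······
·██····
█··█···
k=7  █···█·█
████···
·······
·██····
█·█···█
k=8  ·····█·
████··█
█··█···
███····
··██·██
k=9  ·····█·
█████·█
···█···
█···█··
█·█████
k=10  ·······
███████
·····██
███····
██·█···
k=11  ·····█·
█████··
·······
··█····
█······
k=12  █·███·█
·████··
·······
·······
·······
k=13  █···██·
██··██·
··██···
·······
···█···

1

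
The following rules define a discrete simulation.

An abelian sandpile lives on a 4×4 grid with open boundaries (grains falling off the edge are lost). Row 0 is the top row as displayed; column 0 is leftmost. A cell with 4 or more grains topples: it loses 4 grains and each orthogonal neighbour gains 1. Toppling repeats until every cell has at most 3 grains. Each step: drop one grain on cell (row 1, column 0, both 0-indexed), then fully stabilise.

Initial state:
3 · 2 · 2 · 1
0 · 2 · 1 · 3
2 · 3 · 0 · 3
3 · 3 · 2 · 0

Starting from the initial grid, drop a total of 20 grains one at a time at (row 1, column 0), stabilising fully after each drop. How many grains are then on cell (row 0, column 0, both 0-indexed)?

step 0: 3 · 2 · 2 · 1
0 · 2 · 1 · 3
2 · 3 · 0 · 3
3 · 3 · 2 · 0
step 1: 3 · 2 · 2 · 1
1 · 2 · 1 · 3
2 · 3 · 0 · 3
3 · 3 · 2 · 0
step 2: 3 · 2 · 2 · 1
2 · 2 · 1 · 3
2 · 3 · 0 · 3
3 · 3 · 2 · 0
step 3: 3 · 2 · 2 · 1
3 · 2 · 1 · 3
2 · 3 · 0 · 3
3 · 3 · 2 · 0
step 4: 0 · 3 · 2 · 1
1 · 3 · 1 · 3
3 · 3 · 0 · 3
3 · 3 · 2 · 0
step 5: 0 · 3 · 2 · 1
2 · 3 · 1 · 3
3 · 3 · 0 · 3
3 · 3 · 2 · 0
step 6: 0 · 3 · 2 · 1
3 · 3 · 1 · 3
3 · 3 · 0 · 3
3 · 3 · 2 · 0
step 7: 2 · 0 · 3 · 1
2 · 2 · 2 · 3
2 · 2 · 1 · 3
1 · 1 · 3 · 0
step 8: 2 · 0 · 3 · 1
3 · 2 · 2 · 3
2 · 2 · 1 · 3
1 · 1 · 3 · 0
step 9: 3 · 0 · 3 · 1
0 · 3 · 2 · 3
3 · 2 · 1 · 3
1 · 1 · 3 · 0
step 10: 3 · 0 · 3 · 1
1 · 3 · 2 · 3
3 · 2 · 1 · 3
1 · 1 · 3 · 0
step 11: 3 · 0 · 3 · 1
2 · 3 · 2 · 3
3 · 2 · 1 · 3
1 · 1 · 3 · 0
step 12: 3 · 0 · 3 · 1
3 · 3 · 2 · 3
3 · 2 · 1 · 3
1 · 1 · 3 · 0
step 13: 0 · 2 · 3 · 1
3 · 1 · 3 · 3
1 · 0 · 2 · 3
2 · 2 · 3 · 0
step 14: 1 · 2 · 3 · 1
0 · 2 · 3 · 3
2 · 0 · 2 · 3
2 · 2 · 3 · 0
step 15: 1 · 2 · 3 · 1
1 · 2 · 3 · 3
2 · 0 · 2 · 3
2 · 2 · 3 · 0
step 16: 1 · 2 · 3 · 1
2 · 2 · 3 · 3
2 · 0 · 2 · 3
2 · 2 · 3 · 0
step 17: 1 · 2 · 3 · 1
3 · 2 · 3 · 3
2 · 0 · 2 · 3
2 · 2 · 3 · 0
step 18: 2 · 2 · 3 · 1
0 · 3 · 3 · 3
3 · 0 · 2 · 3
2 · 2 · 3 · 0
step 19: 2 · 2 · 3 · 1
1 · 3 · 3 · 3
3 · 0 · 2 · 3
2 · 2 · 3 · 0
step 20: 2 · 2 · 3 · 1
2 · 3 · 3 · 3
3 · 0 · 2 · 3
2 · 2 · 3 · 0

2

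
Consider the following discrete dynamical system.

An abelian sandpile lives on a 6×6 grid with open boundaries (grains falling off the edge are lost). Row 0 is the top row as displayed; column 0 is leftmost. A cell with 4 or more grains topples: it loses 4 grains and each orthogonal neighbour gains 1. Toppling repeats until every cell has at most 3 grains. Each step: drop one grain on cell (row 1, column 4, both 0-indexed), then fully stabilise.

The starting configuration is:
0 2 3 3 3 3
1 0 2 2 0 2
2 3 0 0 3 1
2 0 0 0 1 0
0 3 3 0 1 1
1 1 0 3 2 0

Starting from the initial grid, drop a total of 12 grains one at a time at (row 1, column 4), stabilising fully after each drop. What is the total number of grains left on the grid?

52

k=0  0 2 3 3 3 3
1 0 2 2 0 2
2 3 0 0 3 1
2 0 0 0 1 0
0 3 3 0 1 1
1 1 0 3 2 0
k=1  0 2 3 3 3 3
1 0 2 2 1 2
2 3 0 0 3 1
2 0 0 0 1 0
0 3 3 0 1 1
1 1 0 3 2 0
k=2  0 2 3 3 3 3
1 0 2 2 2 2
2 3 0 0 3 1
2 0 0 0 1 0
0 3 3 0 1 1
1 1 0 3 2 0
k=3  0 2 3 3 3 3
1 0 2 2 3 2
2 3 0 0 3 1
2 0 0 0 1 0
0 3 3 0 1 1
1 1 0 3 2 0
k=4  0 3 1 2 3 1
1 1 0 2 0 1
2 3 1 2 1 3
2 0 0 0 2 0
0 3 3 0 1 1
1 1 0 3 2 0
k=5  0 3 1 2 3 1
1 1 0 2 1 1
2 3 1 2 1 3
2 0 0 0 2 0
0 3 3 0 1 1
1 1 0 3 2 0
k=6  0 3 1 2 3 1
1 1 0 2 2 1
2 3 1 2 1 3
2 0 0 0 2 0
0 3 3 0 1 1
1 1 0 3 2 0
k=7  0 3 1 2 3 1
1 1 0 2 3 1
2 3 1 2 1 3
2 0 0 0 2 0
0 3 3 0 1 1
1 1 0 3 2 0
k=8  0 3 1 3 0 2
1 1 0 3 1 2
2 3 1 2 2 3
2 0 0 0 2 0
0 3 3 0 1 1
1 1 0 3 2 0
k=9  0 3 1 3 0 2
1 1 0 3 2 2
2 3 1 2 2 3
2 0 0 0 2 0
0 3 3 0 1 1
1 1 0 3 2 0
k=10  0 3 1 3 0 2
1 1 0 3 3 2
2 3 1 2 2 3
2 0 0 0 2 0
0 3 3 0 1 1
1 1 0 3 2 0
k=11  0 3 2 0 2 2
1 1 1 1 1 3
2 3 1 3 3 3
2 0 0 0 2 0
0 3 3 0 1 1
1 1 0 3 2 0
k=12  0 3 2 0 2 2
1 1 1 1 2 3
2 3 1 3 3 3
2 0 0 0 2 0
0 3 3 0 1 1
1 1 0 3 2 0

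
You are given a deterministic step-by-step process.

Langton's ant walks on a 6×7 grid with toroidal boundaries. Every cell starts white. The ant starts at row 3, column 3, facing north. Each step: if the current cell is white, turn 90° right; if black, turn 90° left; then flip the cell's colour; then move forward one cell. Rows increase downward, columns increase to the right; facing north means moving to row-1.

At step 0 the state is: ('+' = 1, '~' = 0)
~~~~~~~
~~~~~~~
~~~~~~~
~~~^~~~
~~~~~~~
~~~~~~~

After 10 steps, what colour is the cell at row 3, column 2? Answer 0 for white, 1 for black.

k=0  ~~~~~~~
~~~~~~~
~~~~~~~
~~~^~~~
~~~~~~~
~~~~~~~
k=1  ~~~~~~~
~~~~~~~
~~~~~~~
~~~+>~~
~~~~~~~
~~~~~~~
k=2  ~~~~~~~
~~~~~~~
~~~~~~~
~~~++~~
~~~~v~~
~~~~~~~
k=3  ~~~~~~~
~~~~~~~
~~~~~~~
~~~++~~
~~~<+~~
~~~~~~~
k=4  ~~~~~~~
~~~~~~~
~~~~~~~
~~~^+~~
~~~++~~
~~~~~~~
k=5  ~~~~~~~
~~~~~~~
~~~~~~~
~~<~+~~
~~~++~~
~~~~~~~
k=6  ~~~~~~~
~~~~~~~
~~^~~~~
~~+~+~~
~~~++~~
~~~~~~~
k=7  ~~~~~~~
~~~~~~~
~~+>~~~
~~+~+~~
~~~++~~
~~~~~~~
k=8  ~~~~~~~
~~~~~~~
~~++~~~
~~+v+~~
~~~++~~
~~~~~~~
k=9  ~~~~~~~
~~~~~~~
~~++~~~
~~<++~~
~~~++~~
~~~~~~~
k=10  ~~~~~~~
~~~~~~~
~~++~~~
~~~++~~
~~v++~~
~~~~~~~

0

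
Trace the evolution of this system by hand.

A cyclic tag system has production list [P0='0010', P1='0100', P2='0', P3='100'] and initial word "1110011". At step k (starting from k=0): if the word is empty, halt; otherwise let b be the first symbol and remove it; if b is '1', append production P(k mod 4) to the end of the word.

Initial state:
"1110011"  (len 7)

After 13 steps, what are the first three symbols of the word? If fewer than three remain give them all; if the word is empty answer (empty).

step 0: "1110011"  (len 7)
step 1: "1100110010"  (len 10)
step 2: "1001100100100"  (len 13)
step 3: "0011001001000"  (len 13)
step 4: "011001001000"  (len 12)
step 5: "11001001000"  (len 11)
step 6: "10010010000100"  (len 14)
step 7: "00100100001000"  (len 14)
step 8: "0100100001000"  (len 13)
step 9: "100100001000"  (len 12)
step 10: "001000010000100"  (len 15)
step 11: "01000010000100"  (len 14)
step 12: "1000010000100"  (len 13)
step 13: "0000100001000010"  (len 16)

000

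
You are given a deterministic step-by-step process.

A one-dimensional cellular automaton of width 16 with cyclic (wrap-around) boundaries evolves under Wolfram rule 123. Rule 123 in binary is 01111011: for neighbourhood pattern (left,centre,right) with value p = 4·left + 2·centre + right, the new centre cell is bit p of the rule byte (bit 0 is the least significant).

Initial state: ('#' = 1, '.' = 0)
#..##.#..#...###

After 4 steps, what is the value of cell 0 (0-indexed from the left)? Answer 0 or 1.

1

0) #..##.#..#...###
1) ######.##.####..
2) #....######..###
3) ######....####..
4) #....######..###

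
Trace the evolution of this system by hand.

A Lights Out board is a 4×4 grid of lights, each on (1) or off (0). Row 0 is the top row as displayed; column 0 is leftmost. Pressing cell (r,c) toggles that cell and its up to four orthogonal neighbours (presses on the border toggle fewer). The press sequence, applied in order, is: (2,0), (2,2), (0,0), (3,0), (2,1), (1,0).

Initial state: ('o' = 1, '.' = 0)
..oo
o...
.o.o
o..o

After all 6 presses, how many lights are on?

t=0: ..oo
o...
.o.o
o..o
t=1: ..oo
....
o..o
...o
t=2: ..oo
..o.
ooo.
..oo
t=3: oooo
o.o.
ooo.
..oo
t=4: oooo
o.o.
.oo.
oooo
t=5: oooo
ooo.
o...
o.oo
t=6: .ooo
..o.
....
o.oo

7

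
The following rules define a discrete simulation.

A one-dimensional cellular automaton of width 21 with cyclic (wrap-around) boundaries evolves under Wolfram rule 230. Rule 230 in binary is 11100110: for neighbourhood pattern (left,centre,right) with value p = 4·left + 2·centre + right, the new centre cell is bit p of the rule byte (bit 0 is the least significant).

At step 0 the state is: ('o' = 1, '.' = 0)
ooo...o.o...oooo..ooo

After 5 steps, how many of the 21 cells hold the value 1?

0) ooo...o.o...oooo..ooo
1) ooo..oooo..o.ooo.o.oo
2) ooo.o.ooo.ooo.ooooo.o
3) oooooo.ooo.ooo.ooooo.
4) .oooooo.ooo.ooo.ooooo
5) o.oooooo.ooo.ooo.oooo

17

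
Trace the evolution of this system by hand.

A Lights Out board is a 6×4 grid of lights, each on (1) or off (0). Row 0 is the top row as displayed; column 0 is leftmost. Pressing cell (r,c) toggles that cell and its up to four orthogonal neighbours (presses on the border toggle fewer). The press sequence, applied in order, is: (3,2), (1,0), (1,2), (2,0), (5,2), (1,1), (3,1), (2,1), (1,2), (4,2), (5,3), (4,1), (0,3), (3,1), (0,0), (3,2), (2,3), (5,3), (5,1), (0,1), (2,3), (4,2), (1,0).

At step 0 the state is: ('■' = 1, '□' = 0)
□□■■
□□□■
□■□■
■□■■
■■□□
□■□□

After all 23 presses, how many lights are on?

12

t=0: □□■■
□□□■
□■□■
■□■■
■■□□
□■□□
t=1: □□■■
□□□■
□■■■
■■□□
■■■□
□■□□
t=2: ■□■■
■■□■
■■■■
■■□□
■■■□
□■□□
t=3: ■□□■
■□■□
■■□■
■■□□
■■■□
□■□□
t=4: ■□□■
□□■□
□□□■
□■□□
■■■□
□■□□
t=5: ■□□■
□□■□
□□□■
□■□□
■■□□
□□■■
t=6: ■■□■
■■□□
□■□■
□■□□
■■□□
□□■■
t=7: ■■□■
■■□□
□□□■
■□■□
■□□□
□□■■
t=8: ■■□■
■□□□
■■■■
■■■□
■□□□
□□■■
t=9: ■■■■
■■■■
■■□■
■■■□
■□□□
□□■■
t=10: ■■■■
■■■■
■■□■
■■□□
■■■■
□□□■
t=11: ■■■■
■■■■
■■□■
■■□□
■■■□
□□■□
t=12: ■■■■
■■■■
■■□■
■□□□
□□□□
□■■□
t=13: ■■□□
■■■□
■■□■
■□□□
□□□□
□■■□
t=14: ■■□□
■■■□
■□□■
□■■□
□■□□
□■■□
t=15: □□□□
□■■□
■□□■
□■■□
□■□□
□■■□
t=16: □□□□
□■■□
■□■■
□□□■
□■■□
□■■□
t=17: □□□□
□■■■
■□□□
□□□□
□■■□
□■■□
t=18: □□□□
□■■■
■□□□
□□□□
□■■■
□■□■
t=19: □□□□
□■■■
■□□□
□□□□
□□■■
■□■■
t=20: ■■■□
□□■■
■□□□
□□□□
□□■■
■□■■
t=21: ■■■□
□□■□
■□■■
□□□■
□□■■
■□■■
t=22: ■■■□
□□■□
■□■■
□□■■
□■□□
■□□■
t=23: □■■□
■■■□
□□■■
□□■■
□■□□
■□□■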